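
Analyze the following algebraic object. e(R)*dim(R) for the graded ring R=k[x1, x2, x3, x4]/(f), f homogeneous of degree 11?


e(R)=deg(f)=11, dim(R)=4-1=3
e*dim=11*3=33


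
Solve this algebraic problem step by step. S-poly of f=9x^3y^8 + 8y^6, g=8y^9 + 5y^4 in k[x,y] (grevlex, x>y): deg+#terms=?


LT(f)=9x^3y^8, LT(g)=8y^9
lcm(LM)=x^3y^9
S(f,g) (scaled by 72 to clear denominators) = 8y*f - 9x^3*g = -45x^3y^4 + 64y^7
2 terms, deg 7.
7+2=9


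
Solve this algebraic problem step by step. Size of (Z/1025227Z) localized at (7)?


7-primary part: 1025227=7^5*61
Size=7^5=16807


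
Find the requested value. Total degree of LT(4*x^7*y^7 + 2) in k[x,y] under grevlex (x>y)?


LT: 4*x^7*y^7
deg_x=7, deg_y=7
Total=7+7=14


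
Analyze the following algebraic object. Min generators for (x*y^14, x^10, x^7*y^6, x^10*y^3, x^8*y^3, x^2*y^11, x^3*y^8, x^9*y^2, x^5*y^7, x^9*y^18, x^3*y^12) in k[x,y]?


Remove redundant (divisible by others).
x^3*y^12 redundant.
x^9*y^18 redundant.
x^10*y^3 redundant.
Min: x^10, x^9*y^2, x^8*y^3, x^7*y^6, x^5*y^7, x^3*y^8, x^2*y^11, x*y^14
Count=8


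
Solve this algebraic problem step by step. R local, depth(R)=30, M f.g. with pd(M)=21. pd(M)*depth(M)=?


pd+depth=30
depth=30-21=9
pd*depth=21*9=189


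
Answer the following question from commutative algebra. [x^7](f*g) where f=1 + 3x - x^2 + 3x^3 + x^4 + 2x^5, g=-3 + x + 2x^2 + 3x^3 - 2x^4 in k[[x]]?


[x^7] = sum a_i*b_j, i+j=7
  3*-2=-6
  1*3=3
  2*2=4
Sum=1


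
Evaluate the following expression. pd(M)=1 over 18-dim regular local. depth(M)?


pd+depth=depth(R)=18
depth=18-1=17


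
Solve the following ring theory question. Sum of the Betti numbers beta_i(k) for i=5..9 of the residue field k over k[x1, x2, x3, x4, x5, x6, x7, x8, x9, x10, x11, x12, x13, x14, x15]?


Koszul resolution: beta_i(k)=C(n,i), n=15
C(15,5)=3003, C(15,6)=5005, C(15,7)=6435, C(15,8)=6435, C(15,9)=5005
Sum=25883


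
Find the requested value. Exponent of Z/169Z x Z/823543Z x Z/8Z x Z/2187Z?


Exponent = lcm of the cyclic orders; pairwise coprime => product.
13^2*7^7*2^3*3^7=169*823543*8*2187=2435071707432


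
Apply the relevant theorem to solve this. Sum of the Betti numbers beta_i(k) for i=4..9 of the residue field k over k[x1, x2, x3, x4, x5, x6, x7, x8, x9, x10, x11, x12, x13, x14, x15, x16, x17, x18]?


Koszul resolution: beta_i(k)=C(n,i), n=18
C(18,4)=3060, C(18,5)=8568, C(18,6)=18564, C(18,7)=31824, C(18,8)=43758, C(18,9)=48620
Sum=154394


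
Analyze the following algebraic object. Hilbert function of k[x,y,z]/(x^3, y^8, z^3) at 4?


Need i<3, j<8, k<3 with i+j+k=4.
For each i, j ranges over max(0,4-i-2)..min(7,4-i):
  i=0: j in [2,4] -> 3
  i=1: j in [1,3] -> 3
  i=2: j in [0,2] -> 3
H(4) = 3+3+3 = 9


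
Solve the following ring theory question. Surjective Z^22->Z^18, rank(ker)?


rank(ker) = 22-18 = 4


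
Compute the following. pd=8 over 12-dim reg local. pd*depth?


pd+depth=12
depth=12-8=4
pd*depth=8*4=32


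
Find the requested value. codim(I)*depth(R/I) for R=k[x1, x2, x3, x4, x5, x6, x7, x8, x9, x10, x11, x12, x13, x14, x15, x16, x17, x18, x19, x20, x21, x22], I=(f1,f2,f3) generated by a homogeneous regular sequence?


codim=3, depth=dim(R/I)=22-3=19
Product=3*19=57


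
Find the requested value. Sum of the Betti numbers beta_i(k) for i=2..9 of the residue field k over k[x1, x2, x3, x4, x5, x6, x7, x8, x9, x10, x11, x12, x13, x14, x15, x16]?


Koszul resolution: beta_i(k)=C(n,i), n=16
C(16,2)=120, C(16,3)=560, C(16,4)=1820, C(16,5)=4368, C(16,6)=8008, C(16,7)=11440, C(16,8)=12870, C(16,9)=11440
Sum=50626


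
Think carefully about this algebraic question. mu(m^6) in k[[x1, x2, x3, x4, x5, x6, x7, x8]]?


C(n+d-1,d)=C(13,6)=1716


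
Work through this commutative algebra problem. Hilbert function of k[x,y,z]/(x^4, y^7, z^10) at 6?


Need i<4, j<7, k<10 with i+j+k=6.
For each i, j ranges over max(0,6-i-9)..min(6,6-i):
  i=0: j in [0,6] -> 7
  i=1: j in [0,5] -> 6
  i=2: j in [0,4] -> 5
  i=3: j in [0,3] -> 4
H(6) = 7+6+5+4 = 22


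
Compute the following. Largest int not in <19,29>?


gcd(19,29)=1 => F=ab-a-b=19*29-19-29=551-48=503


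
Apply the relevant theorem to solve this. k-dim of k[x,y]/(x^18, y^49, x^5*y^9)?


k[x,y]/I, I = (x^18, y^49, x^5*y^9)
Rect: 18x49=882. Corner: (18-5)x(49-9)=520.
dim = 882-520 = 362


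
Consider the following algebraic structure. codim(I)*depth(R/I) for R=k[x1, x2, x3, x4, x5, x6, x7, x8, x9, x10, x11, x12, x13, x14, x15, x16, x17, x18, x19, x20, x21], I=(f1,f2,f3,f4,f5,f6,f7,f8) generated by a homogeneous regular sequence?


codim=8, depth=dim(R/I)=21-8=13
Product=8*13=104


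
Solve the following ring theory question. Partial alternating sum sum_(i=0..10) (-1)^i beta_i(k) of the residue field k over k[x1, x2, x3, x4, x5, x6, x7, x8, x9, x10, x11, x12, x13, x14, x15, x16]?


Koszul resolution: beta_i(k)=C(n,i), n=16
sum_(i=0..p) (-1)^i C(n,i) = (-1)^p C(n-1,p)
(-1)^10*C(15,10) = (-1)^10*3003 = 3003


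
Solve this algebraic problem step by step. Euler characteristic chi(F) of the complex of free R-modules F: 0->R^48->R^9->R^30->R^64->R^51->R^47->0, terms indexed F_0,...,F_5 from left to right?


chi = sum (-1)^i * rank:
(-1)^0*48=48
(-1)^1*9=-9
(-1)^2*30=30
(-1)^3*64=-64
(-1)^4*51=51
(-1)^5*47=-47
chi=9


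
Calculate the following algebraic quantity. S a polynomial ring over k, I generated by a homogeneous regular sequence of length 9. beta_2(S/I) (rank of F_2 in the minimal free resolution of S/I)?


Regular sequence => Koszul complex is the minimal free resolution.
Syz_1 minimally generated by Koszul relations f_i*e_j - f_j*e_i (i<j): mu(Syz_1) = beta_2 = C(m,2) = m(m-1)/2
m=9
9*8/2 = 36


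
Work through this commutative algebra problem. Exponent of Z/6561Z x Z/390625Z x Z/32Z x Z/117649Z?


Exponent = lcm of the cyclic orders; pairwise coprime => product.
3^8*5^8*2^5*7^6=6561*390625*32*117649=9648688612500000


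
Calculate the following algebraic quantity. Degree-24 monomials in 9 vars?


C(d+n-1,n-1)=C(32,8)=10518300


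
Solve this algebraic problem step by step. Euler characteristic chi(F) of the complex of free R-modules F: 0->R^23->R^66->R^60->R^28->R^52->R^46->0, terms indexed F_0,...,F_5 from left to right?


chi = sum (-1)^i * rank:
(-1)^0*23=23
(-1)^1*66=-66
(-1)^2*60=60
(-1)^3*28=-28
(-1)^4*52=52
(-1)^5*46=-46
chi=-5


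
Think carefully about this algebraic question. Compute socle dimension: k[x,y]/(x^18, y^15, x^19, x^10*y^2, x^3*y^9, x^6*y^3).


Socle = ann(m) = span of standard monomials u with x*u, y*u in I (staircase corners).
Redundant generators: x^19
Minimal generators: x^18, x^10*y^2, x^6*y^3, x^3*y^9, y^15
Corners: x^2y^14, x^5y^8, x^9y^2, x^17y
Socle dim=4


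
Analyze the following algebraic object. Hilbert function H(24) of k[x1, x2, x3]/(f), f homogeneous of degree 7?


C(26,2)-C(19,2)=325-171=154


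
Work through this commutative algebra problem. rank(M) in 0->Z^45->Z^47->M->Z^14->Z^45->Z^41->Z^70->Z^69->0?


Alt sum=0:
(-1)^0*45 + (-1)^1*47 + (-1)^2*? + (-1)^3*14 + (-1)^4*45 + (-1)^5*41 + (-1)^6*70 + (-1)^7*69=0
rank(M)=11


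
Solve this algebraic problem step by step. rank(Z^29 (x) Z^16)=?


rank(M(x)N) = rank(M)*rank(N)
29*16 = 464


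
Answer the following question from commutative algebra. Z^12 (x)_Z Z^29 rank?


rank(M(x)N) = rank(M)*rank(N)
12*29 = 348


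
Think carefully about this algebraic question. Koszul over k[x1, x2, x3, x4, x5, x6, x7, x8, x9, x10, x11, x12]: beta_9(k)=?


C(n,i)=C(12,9)=220


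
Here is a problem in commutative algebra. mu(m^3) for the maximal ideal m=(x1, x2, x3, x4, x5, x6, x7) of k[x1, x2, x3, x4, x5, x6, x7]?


Graded Nakayama: mu(m^d) = dim_k (m^d/m^(d+1)) = #degree-3 monomials in 7 vars
C(n+d-1,d)=C(9,3)=84


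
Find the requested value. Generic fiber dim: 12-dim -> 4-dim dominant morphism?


dim(fiber)=dim(X)-dim(Y)=12-4=8


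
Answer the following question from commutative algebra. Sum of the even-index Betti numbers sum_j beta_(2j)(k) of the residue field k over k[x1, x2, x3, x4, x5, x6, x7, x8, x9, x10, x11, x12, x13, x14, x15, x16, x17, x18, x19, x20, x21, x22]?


Koszul resolution: beta_i(k)=C(n,i), n=22
sum_even C(22,i) = 2^(n-1) = 2^21 = 2097152


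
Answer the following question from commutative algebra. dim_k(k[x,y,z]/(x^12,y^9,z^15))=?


Basis: x^iy^jz^k, i<12,j<9,k<15
12*9*15=1620


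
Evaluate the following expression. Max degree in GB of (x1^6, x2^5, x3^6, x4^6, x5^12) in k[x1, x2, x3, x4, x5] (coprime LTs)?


Pure powers, coprime LTs => already GB.
Degrees: 6, 5, 6, 6, 12
Max=12


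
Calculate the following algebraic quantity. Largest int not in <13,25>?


gcd(13,25)=1 => F=ab-a-b=13*25-13-25=325-38=287


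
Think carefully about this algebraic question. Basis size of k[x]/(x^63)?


Basis: 1,x,...,x^62
dim=63


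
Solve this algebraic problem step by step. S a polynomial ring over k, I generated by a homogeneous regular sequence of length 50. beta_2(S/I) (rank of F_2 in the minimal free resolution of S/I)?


Regular sequence => Koszul complex is the minimal free resolution.
Syz_1 minimally generated by Koszul relations f_i*e_j - f_j*e_i (i<j): mu(Syz_1) = beta_2 = C(m,2) = m(m-1)/2
m=50
50*49/2 = 1225


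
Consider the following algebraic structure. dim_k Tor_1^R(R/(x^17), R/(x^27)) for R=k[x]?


Tor_1(R/I,R/J)=(I cap J)/IJ=(x^27)/(x^44)
dim=44-27=min(17,27)=17


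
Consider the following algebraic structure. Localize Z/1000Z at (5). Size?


5-primary part: 1000=5^3*8
Size=5^3=125


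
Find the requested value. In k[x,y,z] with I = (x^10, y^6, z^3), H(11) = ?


Need i<10, j<6, k<3 with i+j+k=11.
For each i, j ranges over max(0,11-i-2)..min(5,11-i):
  i=0: j in [9,5] -> 0
  i=1: j in [8,5] -> 0
  i=2: j in [7,5] -> 0
  i=3: j in [6,5] -> 0
  i=4: j in [5,5] -> 1
  i=5: j in [4,5] -> 2
  i=6: j in [3,5] -> 3
  i=7: j in [2,4] -> 3
  i=8: j in [1,3] -> 3
  i=9: j in [0,2] -> 3
H(11) = 0+0+0+0+1+2+3+3+3+3 = 15


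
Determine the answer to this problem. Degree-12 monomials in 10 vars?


C(d+n-1,n-1)=C(21,9)=293930


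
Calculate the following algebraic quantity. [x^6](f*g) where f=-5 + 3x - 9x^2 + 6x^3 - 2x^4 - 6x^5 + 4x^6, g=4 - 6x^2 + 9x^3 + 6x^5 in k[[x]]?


[x^6] = sum a_i*b_j, i+j=6
  3*6=18
  6*9=54
  -2*-6=12
  4*4=16
Sum=100


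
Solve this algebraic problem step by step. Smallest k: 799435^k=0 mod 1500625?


799435^k mod 1500625:
k=1: 799435
k=2: 1140475
k=3: 900375
k=4: 0
First zero at k = 4


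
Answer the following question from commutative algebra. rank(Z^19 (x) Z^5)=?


rank(M(x)N) = rank(M)*rank(N)
19*5 = 95


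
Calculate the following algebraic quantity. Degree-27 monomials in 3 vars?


C(d+n-1,n-1)=C(29,2)=406


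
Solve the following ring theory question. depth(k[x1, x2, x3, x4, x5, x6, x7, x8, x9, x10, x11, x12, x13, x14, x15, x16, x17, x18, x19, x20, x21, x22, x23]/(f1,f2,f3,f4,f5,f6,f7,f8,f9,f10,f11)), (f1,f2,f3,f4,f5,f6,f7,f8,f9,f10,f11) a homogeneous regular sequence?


depth(R)=23
depth(R/I)=23-11=12


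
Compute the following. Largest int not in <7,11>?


gcd(7,11)=1 => F=ab-a-b=7*11-7-11=77-18=59


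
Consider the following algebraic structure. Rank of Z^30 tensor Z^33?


rank(M(x)N) = rank(M)*rank(N)
30*33 = 990


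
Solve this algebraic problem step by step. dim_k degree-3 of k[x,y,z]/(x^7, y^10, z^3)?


Need i<7, j<10, k<3 with i+j+k=3.
For each i, j ranges over max(0,3-i-2)..min(9,3-i):
  i=0: j in [1,3] -> 3
  i=1: j in [0,2] -> 3
  i=2: j in [0,1] -> 2
  i=3: j in [0,0] -> 1
H(3) = 3+3+2+1 = 9


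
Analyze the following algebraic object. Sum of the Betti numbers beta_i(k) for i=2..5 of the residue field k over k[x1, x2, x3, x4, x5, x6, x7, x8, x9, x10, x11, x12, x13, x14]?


Koszul resolution: beta_i(k)=C(n,i), n=14
C(14,2)=91, C(14,3)=364, C(14,4)=1001, C(14,5)=2002
Sum=3458


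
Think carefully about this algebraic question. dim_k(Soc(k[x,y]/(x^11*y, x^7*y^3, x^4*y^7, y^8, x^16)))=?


Socle = ann(m) = span of standard monomials u with x*u, y*u in I (staircase corners).
Minimal generators: x^16, x^11*y, x^7*y^3, x^4*y^7, y^8
Corners: x^3y^7, x^6y^6, x^10y^2, x^15
Socle dim=4


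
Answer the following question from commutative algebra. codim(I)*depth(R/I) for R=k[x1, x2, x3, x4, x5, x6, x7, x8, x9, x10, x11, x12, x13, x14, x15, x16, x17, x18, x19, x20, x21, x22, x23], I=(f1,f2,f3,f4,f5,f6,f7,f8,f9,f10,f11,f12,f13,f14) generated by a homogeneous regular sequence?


codim=14, depth=dim(R/I)=23-14=9
Product=14*9=126


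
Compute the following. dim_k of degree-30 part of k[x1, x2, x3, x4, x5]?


C(d+n-1,n-1)=C(34,4)=46376


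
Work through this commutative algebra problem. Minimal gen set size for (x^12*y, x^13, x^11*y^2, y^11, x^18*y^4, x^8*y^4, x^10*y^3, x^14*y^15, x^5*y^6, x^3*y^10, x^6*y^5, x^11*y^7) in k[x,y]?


Remove redundant (divisible by others).
x^18*y^4 redundant.
x^14*y^15 redundant.
x^11*y^7 redundant.
Min: x^13, x^12*y, x^11*y^2, x^10*y^3, x^8*y^4, x^6*y^5, x^5*y^6, x^3*y^10, y^11
Count=9


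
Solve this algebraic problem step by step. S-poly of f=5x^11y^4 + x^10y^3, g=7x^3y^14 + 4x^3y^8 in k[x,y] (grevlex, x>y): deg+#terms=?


LT(f)=5x^11y^4, LT(g)=7x^3y^14
lcm(LM)=x^11y^14
S(f,g) (scaled by 35 to clear denominators) = 7y^10*f - 5x^8*g = 7x^10y^13 - 20x^11y^8
2 terms, deg 23.
23+2=25


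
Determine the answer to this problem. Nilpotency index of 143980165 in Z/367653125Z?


143980165^k mod 367653125:
k=1: 143980165
k=2: 281089725
k=3: 13248375
k=4: 54022500
k=5: 52521875
k=6: 0
First zero at k = 6


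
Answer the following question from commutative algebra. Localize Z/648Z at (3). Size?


3-primary part: 648=3^4*8
Size=3^4=81


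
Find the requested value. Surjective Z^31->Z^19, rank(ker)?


rank(ker) = 31-19 = 12


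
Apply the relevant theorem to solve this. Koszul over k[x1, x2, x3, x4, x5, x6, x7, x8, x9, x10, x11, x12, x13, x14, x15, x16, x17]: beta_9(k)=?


C(n,i)=C(17,9)=24310


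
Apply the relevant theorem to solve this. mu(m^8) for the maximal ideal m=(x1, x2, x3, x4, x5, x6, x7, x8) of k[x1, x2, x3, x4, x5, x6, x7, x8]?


Graded Nakayama: mu(m^d) = dim_k (m^d/m^(d+1)) = #degree-8 monomials in 8 vars
C(n+d-1,d)=C(15,8)=6435


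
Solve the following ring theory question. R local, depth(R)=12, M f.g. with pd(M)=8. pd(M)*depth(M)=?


pd+depth=12
depth=12-8=4
pd*depth=8*4=32


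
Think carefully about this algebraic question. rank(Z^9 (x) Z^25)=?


rank(M(x)N) = rank(M)*rank(N)
9*25 = 225


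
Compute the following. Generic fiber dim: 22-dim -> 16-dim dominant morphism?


dim(fiber)=dim(X)-dim(Y)=22-16=6


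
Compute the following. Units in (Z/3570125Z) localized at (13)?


Local ring = Z/28561Z.
phi(28561) = 13^3*(13-1) = 26364


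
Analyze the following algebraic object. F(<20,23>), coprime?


gcd(20,23)=1 => F=ab-a-b=20*23-20-23=460-43=417


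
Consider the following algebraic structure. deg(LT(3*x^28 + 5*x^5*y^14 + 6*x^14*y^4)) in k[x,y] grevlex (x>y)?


LT: 3*x^28
deg_x=28, deg_y=0
Total=28+0=28


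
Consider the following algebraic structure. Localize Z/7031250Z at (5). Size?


5-primary part: 7031250=5^8*18
Size=5^8=390625


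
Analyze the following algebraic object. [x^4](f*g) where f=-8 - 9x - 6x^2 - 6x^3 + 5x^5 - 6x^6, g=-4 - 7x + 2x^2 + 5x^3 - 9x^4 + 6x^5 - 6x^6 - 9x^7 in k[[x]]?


[x^4] = sum a_i*b_j, i+j=4
  -8*-9=72
  -9*5=-45
  -6*2=-12
  -6*-7=42
Sum=57


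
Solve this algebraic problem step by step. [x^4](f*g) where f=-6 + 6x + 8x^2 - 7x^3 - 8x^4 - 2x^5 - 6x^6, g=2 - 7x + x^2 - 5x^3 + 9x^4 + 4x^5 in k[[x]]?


[x^4] = sum a_i*b_j, i+j=4
  -6*9=-54
  6*-5=-30
  8*1=8
  -7*-7=49
  -8*2=-16
Sum=-43


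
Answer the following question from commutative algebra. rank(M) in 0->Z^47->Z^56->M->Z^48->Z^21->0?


Alt sum=0:
(-1)^0*47 + (-1)^1*56 + (-1)^2*? + (-1)^3*48 + (-1)^4*21=0
rank(M)=36


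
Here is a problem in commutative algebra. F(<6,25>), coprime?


gcd(6,25)=1 => F=ab-a-b=6*25-6-25=150-31=119


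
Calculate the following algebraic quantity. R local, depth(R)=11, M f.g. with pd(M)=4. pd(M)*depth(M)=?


pd+depth=11
depth=11-4=7
pd*depth=4*7=28


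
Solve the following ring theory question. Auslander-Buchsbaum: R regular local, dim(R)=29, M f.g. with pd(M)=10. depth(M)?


pd+depth=depth(R)=29
depth=29-10=19


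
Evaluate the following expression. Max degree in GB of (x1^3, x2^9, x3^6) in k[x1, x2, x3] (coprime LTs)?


Pure powers, coprime LTs => already GB.
Degrees: 3, 9, 6
Max=9


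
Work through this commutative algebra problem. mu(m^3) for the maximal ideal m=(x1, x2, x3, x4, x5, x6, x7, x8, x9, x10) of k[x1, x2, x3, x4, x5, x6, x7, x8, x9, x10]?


Graded Nakayama: mu(m^d) = dim_k (m^d/m^(d+1)) = #degree-3 monomials in 10 vars
C(n+d-1,d)=C(12,3)=220


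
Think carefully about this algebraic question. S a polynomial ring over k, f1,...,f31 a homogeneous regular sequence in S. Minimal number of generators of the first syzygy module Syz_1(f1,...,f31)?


Regular sequence => Koszul complex is the minimal free resolution.
Syz_1 minimally generated by Koszul relations f_i*e_j - f_j*e_i (i<j): mu(Syz_1) = beta_2 = C(m,2) = m(m-1)/2
m=31
31*30/2 = 465


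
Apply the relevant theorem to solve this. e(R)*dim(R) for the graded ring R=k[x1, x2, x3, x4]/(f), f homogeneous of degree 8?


e(R)=deg(f)=8, dim(R)=4-1=3
e*dim=8*3=24


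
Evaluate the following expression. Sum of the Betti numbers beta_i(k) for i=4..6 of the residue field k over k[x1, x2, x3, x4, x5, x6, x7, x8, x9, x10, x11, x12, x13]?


Koszul resolution: beta_i(k)=C(n,i), n=13
C(13,4)=715, C(13,5)=1287, C(13,6)=1716
Sum=3718


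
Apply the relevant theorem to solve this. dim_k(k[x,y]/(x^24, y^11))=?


Basis: x^i*y^j, i<24, j<11
24*11=264


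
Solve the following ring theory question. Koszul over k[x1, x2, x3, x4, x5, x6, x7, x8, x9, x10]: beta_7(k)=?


C(n,i)=C(10,7)=120


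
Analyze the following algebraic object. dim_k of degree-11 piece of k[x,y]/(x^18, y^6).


k[x,y], I = (x^18, y^6), d = 11
Need i < 18 and d-i < 6.
Range: 6 <= i <= 11.
H(11) = 6


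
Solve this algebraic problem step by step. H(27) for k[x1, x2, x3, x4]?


C(d+n-1,n-1)=C(30,3)=4060


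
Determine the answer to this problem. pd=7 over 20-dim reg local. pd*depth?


pd+depth=20
depth=20-7=13
pd*depth=7*13=91


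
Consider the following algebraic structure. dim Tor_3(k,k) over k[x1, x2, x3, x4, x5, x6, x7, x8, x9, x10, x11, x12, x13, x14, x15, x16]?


Koszul: C(n,i)=C(16,3)=560


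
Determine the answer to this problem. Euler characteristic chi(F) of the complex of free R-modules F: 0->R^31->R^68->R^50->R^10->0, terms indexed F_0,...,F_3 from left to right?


chi = sum (-1)^i * rank:
(-1)^0*31=31
(-1)^1*68=-68
(-1)^2*50=50
(-1)^3*10=-10
chi=3


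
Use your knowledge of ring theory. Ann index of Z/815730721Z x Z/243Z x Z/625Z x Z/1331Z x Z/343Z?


Exponent = lcm of the cyclic orders; pairwise coprime => product.
13^8*3^5*5^4*11^3*7^3=815730721*243*625*1331*343=56559463974888249375


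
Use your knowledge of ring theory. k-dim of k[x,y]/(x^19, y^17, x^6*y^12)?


k[x,y]/I, I = (x^19, y^17, x^6*y^12)
Rect: 19x17=323. Corner: (19-6)x(17-12)=65.
dim = 323-65 = 258


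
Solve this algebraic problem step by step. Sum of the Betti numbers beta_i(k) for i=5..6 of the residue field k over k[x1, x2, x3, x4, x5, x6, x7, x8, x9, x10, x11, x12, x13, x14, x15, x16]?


Koszul resolution: beta_i(k)=C(n,i), n=16
C(16,5)=4368, C(16,6)=8008
Sum=12376


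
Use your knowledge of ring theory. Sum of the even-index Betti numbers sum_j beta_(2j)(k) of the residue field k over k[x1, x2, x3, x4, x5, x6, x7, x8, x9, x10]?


Koszul resolution: beta_i(k)=C(n,i), n=10
sum_even C(10,i) = 2^(n-1) = 2^9 = 512


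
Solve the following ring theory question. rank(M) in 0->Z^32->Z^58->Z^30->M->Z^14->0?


Alt sum=0:
(-1)^0*32 + (-1)^1*58 + (-1)^2*30 + (-1)^3*? + (-1)^4*14=0
rank(M)=18


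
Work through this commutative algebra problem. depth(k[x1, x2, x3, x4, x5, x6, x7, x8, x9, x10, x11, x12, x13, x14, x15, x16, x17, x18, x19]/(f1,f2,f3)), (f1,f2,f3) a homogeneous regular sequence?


depth(R)=19
depth(R/I)=19-3=16


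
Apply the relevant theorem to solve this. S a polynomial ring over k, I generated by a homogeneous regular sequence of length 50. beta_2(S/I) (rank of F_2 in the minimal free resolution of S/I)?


Regular sequence => Koszul complex is the minimal free resolution.
Syz_1 minimally generated by Koszul relations f_i*e_j - f_j*e_i (i<j): mu(Syz_1) = beta_2 = C(m,2) = m(m-1)/2
m=50
50*49/2 = 1225


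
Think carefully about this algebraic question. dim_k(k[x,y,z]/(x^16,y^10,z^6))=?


Basis: x^iy^jz^k, i<16,j<10,k<6
16*10*6=960


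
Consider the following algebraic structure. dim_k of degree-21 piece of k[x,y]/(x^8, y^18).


k[x,y], I = (x^8, y^18), d = 21
Need i < 8 and d-i < 18.
Range: 4 <= i <= 7.
H(21) = 4


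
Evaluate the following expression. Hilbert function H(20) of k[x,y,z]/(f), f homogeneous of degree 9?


C(22,2)-C(13,2)=231-78=153


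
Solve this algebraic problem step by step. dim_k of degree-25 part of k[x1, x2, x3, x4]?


C(d+n-1,n-1)=C(28,3)=3276


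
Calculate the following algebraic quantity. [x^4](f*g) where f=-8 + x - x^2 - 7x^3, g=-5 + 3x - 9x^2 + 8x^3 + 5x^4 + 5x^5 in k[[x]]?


[x^4] = sum a_i*b_j, i+j=4
  -8*5=-40
  1*8=8
  -1*-9=9
  -7*3=-21
Sum=-44


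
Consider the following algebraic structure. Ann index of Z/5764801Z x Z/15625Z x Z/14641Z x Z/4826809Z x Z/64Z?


Exponent = lcm of the cyclic orders; pairwise coprime => product.
7^8*5^6*11^4*13^6*2^6=5764801*15625*14641*4826809*64=407394512237481769000000


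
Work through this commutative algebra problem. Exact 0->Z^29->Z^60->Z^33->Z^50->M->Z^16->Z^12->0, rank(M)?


Alt sum=0:
(-1)^0*29 + (-1)^1*60 + (-1)^2*33 + (-1)^3*50 + (-1)^4*? + (-1)^5*16 + (-1)^6*12=0
rank(M)=52


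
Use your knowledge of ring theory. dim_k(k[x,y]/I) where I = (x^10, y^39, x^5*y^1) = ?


k[x,y]/I, I = (x^10, y^39, x^5*y^1)
Rect: 10x39=390. Corner: (10-5)x(39-1)=190.
dim = 390-190 = 200


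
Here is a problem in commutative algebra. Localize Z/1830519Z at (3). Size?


3-primary part: 1830519=3^10*31
Size=3^10=59049


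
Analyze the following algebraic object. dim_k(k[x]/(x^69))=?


Basis: 1,x,...,x^68
dim=69


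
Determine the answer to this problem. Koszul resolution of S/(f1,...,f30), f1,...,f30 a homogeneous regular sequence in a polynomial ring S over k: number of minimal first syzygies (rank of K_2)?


Regular sequence => Koszul complex is the minimal free resolution.
Syz_1 minimally generated by Koszul relations f_i*e_j - f_j*e_i (i<j): mu(Syz_1) = beta_2 = C(m,2) = m(m-1)/2
m=30
30*29/2 = 435


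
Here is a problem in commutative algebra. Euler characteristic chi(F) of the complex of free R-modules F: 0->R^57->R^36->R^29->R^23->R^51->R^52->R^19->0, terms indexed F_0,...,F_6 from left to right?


chi = sum (-1)^i * rank:
(-1)^0*57=57
(-1)^1*36=-36
(-1)^2*29=29
(-1)^3*23=-23
(-1)^4*51=51
(-1)^5*52=-52
(-1)^6*19=19
chi=45


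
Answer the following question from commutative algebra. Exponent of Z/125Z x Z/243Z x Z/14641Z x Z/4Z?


Exponent = lcm of the cyclic orders; pairwise coprime => product.
5^3*3^5*11^4*2^2=125*243*14641*4=1778881500


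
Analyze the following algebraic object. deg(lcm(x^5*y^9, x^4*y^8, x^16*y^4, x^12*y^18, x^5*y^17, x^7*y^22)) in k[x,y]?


lcm = componentwise max:
x: max(5,4,16,12,5,7)=16
y: max(9,8,4,18,17,22)=22
Total=16+22=38


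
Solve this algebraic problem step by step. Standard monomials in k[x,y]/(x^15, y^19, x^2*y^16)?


k[x,y]/I, I = (x^15, y^19, x^2*y^16)
Rect: 15x19=285. Corner: (15-2)x(19-16)=39.
dim = 285-39 = 246


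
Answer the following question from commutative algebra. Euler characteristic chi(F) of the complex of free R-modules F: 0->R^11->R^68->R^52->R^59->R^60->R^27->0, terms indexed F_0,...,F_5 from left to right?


chi = sum (-1)^i * rank:
(-1)^0*11=11
(-1)^1*68=-68
(-1)^2*52=52
(-1)^3*59=-59
(-1)^4*60=60
(-1)^5*27=-27
chi=-31


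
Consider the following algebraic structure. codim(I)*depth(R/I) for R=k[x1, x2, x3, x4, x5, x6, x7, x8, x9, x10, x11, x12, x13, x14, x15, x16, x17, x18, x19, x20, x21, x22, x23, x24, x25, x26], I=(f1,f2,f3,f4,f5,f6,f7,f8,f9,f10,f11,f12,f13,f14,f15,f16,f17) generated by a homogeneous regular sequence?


codim=17, depth=dim(R/I)=26-17=9
Product=17*9=153


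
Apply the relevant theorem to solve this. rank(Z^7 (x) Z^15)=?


rank(M(x)N) = rank(M)*rank(N)
7*15 = 105


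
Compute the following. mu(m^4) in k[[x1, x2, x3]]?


C(n+d-1,d)=C(6,4)=15


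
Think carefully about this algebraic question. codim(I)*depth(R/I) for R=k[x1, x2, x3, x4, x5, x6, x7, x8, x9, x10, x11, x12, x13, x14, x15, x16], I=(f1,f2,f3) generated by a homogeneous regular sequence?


codim=3, depth=dim(R/I)=16-3=13
Product=3*13=39


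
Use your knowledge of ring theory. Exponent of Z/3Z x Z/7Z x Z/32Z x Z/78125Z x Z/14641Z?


Exponent = lcm of the cyclic orders; pairwise coprime => product.
3^1*7^1*2^5*5^7*11^4=3*7*32*78125*14641=768652500000


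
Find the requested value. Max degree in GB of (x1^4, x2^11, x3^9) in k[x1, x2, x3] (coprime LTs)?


Pure powers, coprime LTs => already GB.
Degrees: 4, 11, 9
Max=11


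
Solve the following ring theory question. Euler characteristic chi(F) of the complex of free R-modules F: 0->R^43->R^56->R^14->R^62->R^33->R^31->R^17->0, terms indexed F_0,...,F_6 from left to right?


chi = sum (-1)^i * rank:
(-1)^0*43=43
(-1)^1*56=-56
(-1)^2*14=14
(-1)^3*62=-62
(-1)^4*33=33
(-1)^5*31=-31
(-1)^6*17=17
chi=-42


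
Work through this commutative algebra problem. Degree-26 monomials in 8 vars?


C(d+n-1,n-1)=C(33,7)=4272048


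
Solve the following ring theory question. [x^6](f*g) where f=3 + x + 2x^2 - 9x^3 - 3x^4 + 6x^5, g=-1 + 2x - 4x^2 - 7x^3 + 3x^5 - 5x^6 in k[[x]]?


[x^6] = sum a_i*b_j, i+j=6
  3*-5=-15
  1*3=3
  -9*-7=63
  -3*-4=12
  6*2=12
Sum=75


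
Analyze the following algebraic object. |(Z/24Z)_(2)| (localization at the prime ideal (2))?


2-primary part: 24=2^3*3
Size=2^3=8


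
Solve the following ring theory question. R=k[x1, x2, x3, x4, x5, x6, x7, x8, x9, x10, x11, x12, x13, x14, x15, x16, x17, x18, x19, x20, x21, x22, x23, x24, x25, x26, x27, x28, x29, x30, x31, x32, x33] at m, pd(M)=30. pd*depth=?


pd+depth=33
depth=33-30=3
pd*depth=30*3=90


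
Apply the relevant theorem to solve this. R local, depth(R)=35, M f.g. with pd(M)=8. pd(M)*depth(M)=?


pd+depth=35
depth=35-8=27
pd*depth=8*27=216


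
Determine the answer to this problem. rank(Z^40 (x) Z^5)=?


rank(M(x)N) = rank(M)*rank(N)
40*5 = 200


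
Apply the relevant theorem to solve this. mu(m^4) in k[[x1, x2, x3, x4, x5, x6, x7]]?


C(n+d-1,d)=C(10,4)=210


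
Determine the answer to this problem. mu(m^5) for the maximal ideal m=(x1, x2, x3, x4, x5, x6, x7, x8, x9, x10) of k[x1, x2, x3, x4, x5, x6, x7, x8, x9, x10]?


Graded Nakayama: mu(m^d) = dim_k (m^d/m^(d+1)) = #degree-5 monomials in 10 vars
C(n+d-1,d)=C(14,5)=2002


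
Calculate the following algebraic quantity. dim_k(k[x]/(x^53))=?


Basis: 1,x,...,x^52
dim=53


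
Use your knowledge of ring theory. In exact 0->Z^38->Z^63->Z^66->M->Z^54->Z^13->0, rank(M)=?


Alt sum=0:
(-1)^0*38 + (-1)^1*63 + (-1)^2*66 + (-1)^3*? + (-1)^4*54 + (-1)^5*13=0
rank(M)=82


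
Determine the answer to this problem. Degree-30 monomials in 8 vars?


C(d+n-1,n-1)=C(37,7)=10295472


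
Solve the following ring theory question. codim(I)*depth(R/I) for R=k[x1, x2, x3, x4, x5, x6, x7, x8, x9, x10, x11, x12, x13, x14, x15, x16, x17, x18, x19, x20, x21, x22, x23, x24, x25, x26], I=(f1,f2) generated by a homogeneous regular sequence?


codim=2, depth=dim(R/I)=26-2=24
Product=2*24=48


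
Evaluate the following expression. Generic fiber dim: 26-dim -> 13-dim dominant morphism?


dim(fiber)=dim(X)-dim(Y)=26-13=13


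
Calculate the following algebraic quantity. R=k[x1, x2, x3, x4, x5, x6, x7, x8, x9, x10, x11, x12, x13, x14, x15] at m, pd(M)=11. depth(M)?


pd+depth=depth(R)=15
depth=15-11=4


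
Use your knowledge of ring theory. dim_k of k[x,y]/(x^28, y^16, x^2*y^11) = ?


k[x,y]/I, I = (x^28, y^16, x^2*y^11)
Rect: 28x16=448. Corner: (28-2)x(16-11)=130.
dim = 448-130 = 318


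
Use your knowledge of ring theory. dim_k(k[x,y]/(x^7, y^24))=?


Basis: x^i*y^j, i<7, j<24
7*24=168


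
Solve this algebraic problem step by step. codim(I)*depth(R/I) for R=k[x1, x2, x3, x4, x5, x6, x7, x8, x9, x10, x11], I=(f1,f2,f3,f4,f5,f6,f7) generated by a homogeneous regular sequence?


codim=7, depth=dim(R/I)=11-7=4
Product=7*4=28


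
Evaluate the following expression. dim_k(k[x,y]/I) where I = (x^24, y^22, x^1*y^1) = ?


k[x,y]/I, I = (x^24, y^22, x^1*y^1)
Rect: 24x22=528. Corner: (24-1)x(22-1)=483.
dim = 528-483 = 45


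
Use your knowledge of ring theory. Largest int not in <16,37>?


gcd(16,37)=1 => F=ab-a-b=16*37-16-37=592-53=539


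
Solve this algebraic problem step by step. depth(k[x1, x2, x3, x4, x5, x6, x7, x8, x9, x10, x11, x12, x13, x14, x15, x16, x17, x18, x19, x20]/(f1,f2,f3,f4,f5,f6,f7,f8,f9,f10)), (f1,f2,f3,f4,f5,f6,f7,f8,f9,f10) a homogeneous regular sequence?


depth(R)=20
depth(R/I)=20-10=10


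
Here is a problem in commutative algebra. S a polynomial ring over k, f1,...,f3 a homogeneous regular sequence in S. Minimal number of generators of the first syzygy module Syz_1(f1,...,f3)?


Regular sequence => Koszul complex is the minimal free resolution.
Syz_1 minimally generated by Koszul relations f_i*e_j - f_j*e_i (i<j): mu(Syz_1) = beta_2 = C(m,2) = m(m-1)/2
m=3
3*2/2 = 3


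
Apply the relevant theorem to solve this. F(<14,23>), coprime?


gcd(14,23)=1 => F=ab-a-b=14*23-14-23=322-37=285


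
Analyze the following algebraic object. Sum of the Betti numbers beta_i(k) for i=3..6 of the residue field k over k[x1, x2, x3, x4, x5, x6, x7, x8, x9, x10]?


Koszul resolution: beta_i(k)=C(n,i), n=10
C(10,3)=120, C(10,4)=210, C(10,5)=252, C(10,6)=210
Sum=792


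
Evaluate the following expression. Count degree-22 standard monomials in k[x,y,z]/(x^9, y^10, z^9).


Need i<9, j<10, k<9 with i+j+k=22.
For each i, j ranges over max(0,22-i-8)..min(9,22-i):
  i=0: j in [14,9] -> 0
  i=1: j in [13,9] -> 0
  i=2: j in [12,9] -> 0
  i=3: j in [11,9] -> 0
  i=4: j in [10,9] -> 0
  i=5: j in [9,9] -> 1
  i=6: j in [8,9] -> 2
  i=7: j in [7,9] -> 3
  i=8: j in [6,9] -> 4
H(22) = 0+0+0+0+0+1+2+3+4 = 10


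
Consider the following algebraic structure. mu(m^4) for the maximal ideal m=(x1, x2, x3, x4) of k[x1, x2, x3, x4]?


Graded Nakayama: mu(m^d) = dim_k (m^d/m^(d+1)) = #degree-4 monomials in 4 vars
C(n+d-1,d)=C(7,4)=35


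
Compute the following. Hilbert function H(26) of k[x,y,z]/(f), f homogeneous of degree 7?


C(28,2)-C(21,2)=378-210=168


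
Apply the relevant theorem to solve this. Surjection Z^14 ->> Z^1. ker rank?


rank(ker) = 14-1 = 13


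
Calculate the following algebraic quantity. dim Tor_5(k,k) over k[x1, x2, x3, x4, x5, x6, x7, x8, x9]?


Koszul: C(n,i)=C(9,5)=126


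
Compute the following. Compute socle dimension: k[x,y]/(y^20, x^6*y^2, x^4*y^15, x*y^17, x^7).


Socle = ann(m) = span of standard monomials u with x*u, y*u in I (staircase corners).
Minimal generators: x^7, x^6*y^2, x^4*y^15, x*y^17, y^20
Corners: y^19, x^3y^16, x^5y^14, x^6y
Socle dim=4


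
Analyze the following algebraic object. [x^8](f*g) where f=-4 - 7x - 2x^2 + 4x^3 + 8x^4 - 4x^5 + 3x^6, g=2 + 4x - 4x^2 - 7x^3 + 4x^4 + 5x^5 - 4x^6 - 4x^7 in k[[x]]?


[x^8] = sum a_i*b_j, i+j=8
  -7*-4=28
  -2*-4=8
  4*5=20
  8*4=32
  -4*-7=28
  3*-4=-12
Sum=104


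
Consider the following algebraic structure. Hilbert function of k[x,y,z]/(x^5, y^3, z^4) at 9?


Need i<5, j<3, k<4 with i+j+k=9.
For each i, j ranges over max(0,9-i-3)..min(2,9-i):
  i=0: j in [6,2] -> 0
  i=1: j in [5,2] -> 0
  i=2: j in [4,2] -> 0
  i=3: j in [3,2] -> 0
  i=4: j in [2,2] -> 1
H(9) = 0+0+0+0+1 = 1


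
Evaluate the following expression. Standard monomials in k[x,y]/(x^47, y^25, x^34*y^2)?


k[x,y]/I, I = (x^47, y^25, x^34*y^2)
Rect: 47x25=1175. Corner: (47-34)x(25-2)=299.
dim = 1175-299 = 876


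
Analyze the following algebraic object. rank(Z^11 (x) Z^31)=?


rank(M(x)N) = rank(M)*rank(N)
11*31 = 341


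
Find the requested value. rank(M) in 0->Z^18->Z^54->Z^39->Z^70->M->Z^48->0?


Alt sum=0:
(-1)^0*18 + (-1)^1*54 + (-1)^2*39 + (-1)^3*70 + (-1)^4*? + (-1)^5*48=0
rank(M)=115


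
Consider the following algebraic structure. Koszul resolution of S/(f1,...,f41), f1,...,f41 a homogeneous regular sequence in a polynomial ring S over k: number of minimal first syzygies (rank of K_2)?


Regular sequence => Koszul complex is the minimal free resolution.
Syz_1 minimally generated by Koszul relations f_i*e_j - f_j*e_i (i<j): mu(Syz_1) = beta_2 = C(m,2) = m(m-1)/2
m=41
41*40/2 = 820


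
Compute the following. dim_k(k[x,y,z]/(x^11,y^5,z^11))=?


Basis: x^iy^jz^k, i<11,j<5,k<11
11*5*11=605


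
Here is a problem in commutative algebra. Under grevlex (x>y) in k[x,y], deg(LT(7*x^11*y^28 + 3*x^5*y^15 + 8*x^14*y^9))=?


LT: 7*x^11*y^28
deg_x=11, deg_y=28
Total=11+28=39


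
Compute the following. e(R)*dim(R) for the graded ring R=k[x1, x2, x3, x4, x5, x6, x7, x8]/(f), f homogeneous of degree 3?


e(R)=deg(f)=3, dim(R)=8-1=7
e*dim=3*7=21


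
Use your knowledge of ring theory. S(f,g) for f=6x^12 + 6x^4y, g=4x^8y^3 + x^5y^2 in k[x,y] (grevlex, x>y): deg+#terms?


LT(f)=6x^12, LT(g)=4x^8y^3
lcm(LM)=x^12y^3
S(f,g) (scaled by 24 to clear denominators) = 4y^3*f - 6x^4*g = -6x^9y^2 + 24x^4y^4
2 terms, deg 11.
11+2=13


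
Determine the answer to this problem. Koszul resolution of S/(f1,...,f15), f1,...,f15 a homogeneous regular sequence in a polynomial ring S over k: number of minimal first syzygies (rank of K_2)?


Regular sequence => Koszul complex is the minimal free resolution.
Syz_1 minimally generated by Koszul relations f_i*e_j - f_j*e_i (i<j): mu(Syz_1) = beta_2 = C(m,2) = m(m-1)/2
m=15
15*14/2 = 105


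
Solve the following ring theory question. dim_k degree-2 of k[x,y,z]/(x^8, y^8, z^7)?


Need i<8, j<8, k<7 with i+j+k=2.
For each i, j ranges over max(0,2-i-6)..min(7,2-i):
  i=0: j in [0,2] -> 3
  i=1: j in [0,1] -> 2
  i=2: j in [0,0] -> 1
H(2) = 3+2+1 = 6


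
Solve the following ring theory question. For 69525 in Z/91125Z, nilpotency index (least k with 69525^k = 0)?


69525^k mod 91125:
k=1: 69525
k=2: 0
First zero at k = 2


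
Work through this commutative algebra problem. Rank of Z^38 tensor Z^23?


rank(M(x)N) = rank(M)*rank(N)
38*23 = 874


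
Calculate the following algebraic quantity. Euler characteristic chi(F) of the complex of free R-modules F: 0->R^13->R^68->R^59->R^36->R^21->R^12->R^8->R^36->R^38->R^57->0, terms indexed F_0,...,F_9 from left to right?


chi = sum (-1)^i * rank:
(-1)^0*13=13
(-1)^1*68=-68
(-1)^2*59=59
(-1)^3*36=-36
(-1)^4*21=21
(-1)^5*12=-12
(-1)^6*8=8
(-1)^7*36=-36
(-1)^8*38=38
(-1)^9*57=-57
chi=-70


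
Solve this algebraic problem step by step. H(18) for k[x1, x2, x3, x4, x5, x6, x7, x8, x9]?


C(d+n-1,n-1)=C(26,8)=1562275


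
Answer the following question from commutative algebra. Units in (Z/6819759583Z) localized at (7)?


Local ring = Z/40353607Z.
phi(40353607) = 7^8*(7-1) = 34588806


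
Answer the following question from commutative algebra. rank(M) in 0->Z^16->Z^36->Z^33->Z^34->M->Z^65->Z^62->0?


Alt sum=0:
(-1)^0*16 + (-1)^1*36 + (-1)^2*33 + (-1)^3*34 + (-1)^4*? + (-1)^5*65 + (-1)^6*62=0
rank(M)=24


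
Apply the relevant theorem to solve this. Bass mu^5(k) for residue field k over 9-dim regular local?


C(n,i)=C(9,5)=126


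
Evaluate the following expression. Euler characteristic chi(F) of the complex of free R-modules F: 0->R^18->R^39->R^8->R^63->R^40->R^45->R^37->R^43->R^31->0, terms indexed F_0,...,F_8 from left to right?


chi = sum (-1)^i * rank:
(-1)^0*18=18
(-1)^1*39=-39
(-1)^2*8=8
(-1)^3*63=-63
(-1)^4*40=40
(-1)^5*45=-45
(-1)^6*37=37
(-1)^7*43=-43
(-1)^8*31=31
chi=-56


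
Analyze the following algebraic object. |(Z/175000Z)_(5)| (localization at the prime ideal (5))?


5-primary part: 175000=5^5*56
Size=5^5=3125


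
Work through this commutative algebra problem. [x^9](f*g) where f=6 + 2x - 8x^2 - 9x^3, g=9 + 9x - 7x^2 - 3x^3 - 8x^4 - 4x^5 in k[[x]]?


[x^9] = sum a_i*b_j, i+j=9
Sum=0


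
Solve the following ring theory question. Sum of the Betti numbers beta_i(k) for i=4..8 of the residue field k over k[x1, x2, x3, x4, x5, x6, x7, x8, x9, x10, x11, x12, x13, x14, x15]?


Koszul resolution: beta_i(k)=C(n,i), n=15
C(15,4)=1365, C(15,5)=3003, C(15,6)=5005, C(15,7)=6435, C(15,8)=6435
Sum=22243


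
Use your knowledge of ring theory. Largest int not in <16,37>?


gcd(16,37)=1 => F=ab-a-b=16*37-16-37=592-53=539


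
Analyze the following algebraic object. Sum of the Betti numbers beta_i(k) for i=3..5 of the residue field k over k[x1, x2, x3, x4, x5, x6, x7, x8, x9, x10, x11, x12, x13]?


Koszul resolution: beta_i(k)=C(n,i), n=13
C(13,3)=286, C(13,4)=715, C(13,5)=1287
Sum=2288


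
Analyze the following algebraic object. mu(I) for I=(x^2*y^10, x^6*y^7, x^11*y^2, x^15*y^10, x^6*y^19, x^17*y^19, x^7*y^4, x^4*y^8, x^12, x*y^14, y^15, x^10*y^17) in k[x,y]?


Remove redundant (divisible by others).
x^6*y^19 redundant.
x^15*y^10 redundant.
x^17*y^19 redundant.
x^10*y^17 redundant.
Min: x^12, x^11*y^2, x^7*y^4, x^6*y^7, x^4*y^8, x^2*y^10, x*y^14, y^15
Count=8


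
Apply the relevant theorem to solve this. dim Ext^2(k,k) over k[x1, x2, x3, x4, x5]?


C(n,i)=C(5,2)=10


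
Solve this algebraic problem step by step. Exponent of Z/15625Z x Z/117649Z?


Exponent = lcm of the cyclic orders; pairwise coprime => product.
5^6*7^6=15625*117649=1838265625


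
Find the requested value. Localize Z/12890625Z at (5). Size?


5-primary part: 12890625=5^8*33
Size=5^8=390625


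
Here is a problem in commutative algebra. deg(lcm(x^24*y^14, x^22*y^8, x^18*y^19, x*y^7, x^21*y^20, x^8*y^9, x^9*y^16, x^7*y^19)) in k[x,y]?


lcm = componentwise max:
x: max(24,22,18,1,21,8,9,7)=24
y: max(14,8,19,7,20,9,16,19)=20
Total=24+20=44


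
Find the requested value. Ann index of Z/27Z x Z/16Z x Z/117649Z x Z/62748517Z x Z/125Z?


Exponent = lcm of the cyclic orders; pairwise coprime => product.
3^3*2^4*7^6*13^7*5^3=27*16*117649*62748517*125=398644214932782000


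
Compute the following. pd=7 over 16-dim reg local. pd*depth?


pd+depth=16
depth=16-7=9
pd*depth=7*9=63


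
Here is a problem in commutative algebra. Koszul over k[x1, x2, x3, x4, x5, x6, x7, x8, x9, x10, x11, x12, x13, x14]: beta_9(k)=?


C(n,i)=C(14,9)=2002


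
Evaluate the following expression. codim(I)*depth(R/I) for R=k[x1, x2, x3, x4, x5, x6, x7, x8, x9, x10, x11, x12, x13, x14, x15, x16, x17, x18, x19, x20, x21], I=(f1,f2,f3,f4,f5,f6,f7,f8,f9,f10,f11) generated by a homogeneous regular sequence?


codim=11, depth=dim(R/I)=21-11=10
Product=11*10=110


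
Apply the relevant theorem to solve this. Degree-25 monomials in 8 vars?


C(d+n-1,n-1)=C(32,7)=3365856


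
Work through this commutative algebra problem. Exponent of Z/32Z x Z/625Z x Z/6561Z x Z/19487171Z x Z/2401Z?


Exponent = lcm of the cyclic orders; pairwise coprime => product.
2^5*5^4*3^8*11^7*7^4=32*625*6561*19487171*2401=6139612895266620000


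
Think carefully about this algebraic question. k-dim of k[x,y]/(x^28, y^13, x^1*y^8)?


k[x,y]/I, I = (x^28, y^13, x^1*y^8)
Rect: 28x13=364. Corner: (28-1)x(13-8)=135.
dim = 364-135 = 229
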